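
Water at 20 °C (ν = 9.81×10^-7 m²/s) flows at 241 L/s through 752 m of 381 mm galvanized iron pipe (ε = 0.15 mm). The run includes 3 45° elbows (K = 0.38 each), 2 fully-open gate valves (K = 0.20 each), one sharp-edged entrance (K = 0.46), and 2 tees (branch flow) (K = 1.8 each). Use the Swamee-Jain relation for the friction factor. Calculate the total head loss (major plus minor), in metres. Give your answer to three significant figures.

V = 4Q/(πD²) = 2.114 m/s; V²/2g = 0.2277 m
Re = 8.21×10^5, ε/D = 3.94×10^-4 → f = 0.01666 (Swamee-Jain)
Major: h_f = f(L/D)·V²/2g = 0.01666·1974·0.2277 = 7.489 m
Minor: ΣK = 5.60; h_m = ΣK·V²/2g = 1.275 m
Total H_L = 7.489 + 1.275 = 8.764 m

H_L ≈ 8.76 m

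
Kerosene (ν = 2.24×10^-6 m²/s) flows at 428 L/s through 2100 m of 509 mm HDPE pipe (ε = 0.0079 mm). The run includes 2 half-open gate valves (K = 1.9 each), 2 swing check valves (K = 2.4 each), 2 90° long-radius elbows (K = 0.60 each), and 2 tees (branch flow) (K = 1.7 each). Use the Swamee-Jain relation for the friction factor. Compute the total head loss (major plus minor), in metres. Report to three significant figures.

H_L ≈ 15.5 m

V = 4Q/(πD²) = 2.103 m/s; V²/2g = 0.2255 m
Re = 4.78×10^5, ε/D = 1.55×10^-5 → f = 0.01344 (Swamee-Jain)
Major: h_f = f(L/D)·V²/2g = 0.01344·4126·0.2255 = 12.50 m
Minor: ΣK = 13.2; h_m = ΣK·V²/2g = 2.977 m
Total H_L = 12.50 + 2.977 = 15.48 m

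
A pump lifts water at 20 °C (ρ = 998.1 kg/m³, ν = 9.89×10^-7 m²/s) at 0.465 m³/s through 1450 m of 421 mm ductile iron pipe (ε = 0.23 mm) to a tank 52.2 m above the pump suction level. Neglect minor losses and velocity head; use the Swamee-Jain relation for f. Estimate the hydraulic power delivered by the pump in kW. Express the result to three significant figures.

V = 4Q/(πD²) = 3.340 m/s; Re = 1.42×10^6; ε/D = 5.46×10^-4; f = 0.01746
h_f = f(L/D)V²/2g = 34.19 m
Total head H = z + h_f = 52.2 + 34.19 = 86.39 m
P_hyd = ρgQH = 998.1·9.81·0.465·86.39 = 393.3 kW

P_hyd ≈ 393 kW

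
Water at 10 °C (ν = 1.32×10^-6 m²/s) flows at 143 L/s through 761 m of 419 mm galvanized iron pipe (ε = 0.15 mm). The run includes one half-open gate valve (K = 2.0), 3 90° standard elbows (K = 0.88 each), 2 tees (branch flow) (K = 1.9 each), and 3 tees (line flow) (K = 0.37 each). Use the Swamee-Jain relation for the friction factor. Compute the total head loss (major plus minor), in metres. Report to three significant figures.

H_L ≈ 2.25 m

V = 4Q/(πD²) = 1.037 m/s; V²/2g = 0.05482 m
Re = 3.29×10^5, ε/D = 3.58×10^-4 → f = 0.01732 (Swamee-Jain)
Major: h_f = f(L/D)·V²/2g = 0.01732·1816·0.05482 = 1.725 m
Minor: ΣK = 9.55; h_m = ΣK·V²/2g = 0.5235 m
Total H_L = 1.725 + 0.5235 = 2.248 m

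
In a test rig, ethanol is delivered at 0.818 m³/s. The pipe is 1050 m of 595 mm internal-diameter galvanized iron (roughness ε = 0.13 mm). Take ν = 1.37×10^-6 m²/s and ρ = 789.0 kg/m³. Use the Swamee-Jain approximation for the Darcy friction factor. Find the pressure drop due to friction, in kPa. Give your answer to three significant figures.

Δp ≈ 89.1 kPa

V = 4Q/(πD²) = 4·0.818/(π·0.595²) = 2.942 m/s
Re = VD/ν = 2.942·0.595/1.37×10^-6 = 1.28×10^6 → turbulent
ε/D = 0.13/595 = 2.18×10^-4
Swamee-Jain: f = 0.01479
h_f = f(L/D)V²/(2g) = 0.01479·(1050/0.595)·2.942²/(2·9.81) = 11.51 m
Δp = ρg·h_f = 789.0·9.81·11.51 = 89.11 kPa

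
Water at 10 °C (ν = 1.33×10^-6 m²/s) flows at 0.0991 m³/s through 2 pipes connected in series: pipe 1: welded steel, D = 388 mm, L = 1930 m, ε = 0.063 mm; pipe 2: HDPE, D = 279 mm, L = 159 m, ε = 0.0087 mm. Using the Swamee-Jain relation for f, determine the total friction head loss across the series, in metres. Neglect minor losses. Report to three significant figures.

H ≈ 4.02 m

Pipe 1: V = 0.8381 m/s, Re = 2.45×10^5, ε/D = 1.62×10^-4, f = 0.01641, h_1 = f(L/D)V²/2g = 2.923 m
Pipe 2: V = 1.621 m/s, Re = 3.40×10^5, ε/D = 3.12×10^-5, f = 0.01443, h_2 = f(L/D)V²/2g = 1.101 m
Series → Q common, losses add: H = Σh = 4.024 m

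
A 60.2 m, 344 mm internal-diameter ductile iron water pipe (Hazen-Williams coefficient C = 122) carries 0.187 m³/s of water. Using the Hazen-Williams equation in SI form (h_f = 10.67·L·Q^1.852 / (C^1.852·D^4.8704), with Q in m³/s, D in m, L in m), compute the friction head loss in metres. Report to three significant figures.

h_f ≈ 0.712 m

h_f = 10.67·60.2·0.187^1.852 / (122^1.852·0.344^4.8704) = 0.7119 m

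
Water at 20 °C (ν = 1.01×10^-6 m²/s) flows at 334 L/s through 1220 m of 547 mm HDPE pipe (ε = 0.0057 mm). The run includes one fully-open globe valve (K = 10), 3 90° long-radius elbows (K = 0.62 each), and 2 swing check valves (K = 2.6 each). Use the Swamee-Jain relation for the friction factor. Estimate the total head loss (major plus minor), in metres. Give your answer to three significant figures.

H_L ≈ 4.59 m

V = 4Q/(πD²) = 1.421 m/s; V²/2g = 0.1030 m
Re = 7.70×10^5, ε/D = 1.04×10^-5 → f = 0.01235 (Swamee-Jain)
Major: h_f = f(L/D)·V²/2g = 0.01235·2230·0.1030 = 2.837 m
Minor: ΣK = 17.1; h_m = ΣK·V²/2g = 1.756 m
Total H_L = 2.837 + 1.756 = 4.593 m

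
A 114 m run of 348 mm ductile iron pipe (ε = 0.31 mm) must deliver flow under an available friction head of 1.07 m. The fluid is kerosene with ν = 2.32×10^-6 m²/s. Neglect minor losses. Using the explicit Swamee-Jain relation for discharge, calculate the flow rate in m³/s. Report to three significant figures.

Swamee-Jain (Type II): Q = -0.965·√(gD⁵h_f/L)·ln[ε/(3.7D) + √(3.17ν²L/(gD³h_f))]
√(gD⁵h_f/L) = √(9.81·0.348⁵·1.07/114) = 0.02168
ε/(3.7D) = 2.41×10^-4; √(3.17ν²L/(gD³h_f)) = 6.63×10^-5
Q = -0.965·0.02168·ln(3.071×10^-4) = 0.1692 m³/s
Check: V = 1.78 m/s, Re = 2.67×10^5, f = 0.02040, h_f = 1.08 m ≈ 1.07 m ✓

Q ≈ 0.169 m³/s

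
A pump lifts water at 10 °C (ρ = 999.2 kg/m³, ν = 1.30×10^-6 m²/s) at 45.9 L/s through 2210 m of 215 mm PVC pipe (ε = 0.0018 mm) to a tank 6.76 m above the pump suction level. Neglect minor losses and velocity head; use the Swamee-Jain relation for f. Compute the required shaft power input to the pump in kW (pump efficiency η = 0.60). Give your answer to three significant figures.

V = 4Q/(πD²) = 1.264 m/s; Re = 2.09×10^5; ε/D = 8.37×10^-6; f = 0.01548
h_f = f(L/D)V²/2g = 12.96 m
Total head H = z + h_f = 6.76 + 12.96 = 19.72 m
P_hyd = ρgQH = 999.2·9.81·0.0459·19.72 = 8.873 kW
P_shaft = P_hyd/η = 8.873/0.60 = 14.79 kW

P_shaft ≈ 14.8 kW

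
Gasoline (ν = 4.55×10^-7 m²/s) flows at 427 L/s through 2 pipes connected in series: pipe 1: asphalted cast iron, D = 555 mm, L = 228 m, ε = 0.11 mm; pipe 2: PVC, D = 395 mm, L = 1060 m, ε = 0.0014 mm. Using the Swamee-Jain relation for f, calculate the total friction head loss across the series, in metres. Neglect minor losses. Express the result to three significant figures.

H ≈ 17.4 m

Pipe 1: V = 1.765 m/s, Re = 2.15×10^6, ε/D = 1.98×10^-4, f = 0.01426, h_1 = f(L/D)V²/2g = 0.9303 m
Pipe 2: V = 3.485 m/s, Re = 3.03×10^6, ε/D = 3.54×10^-6, f = 0.009893, h_2 = f(L/D)V²/2g = 16.43 m
Series → Q common, losses add: H = Σh = 17.36 m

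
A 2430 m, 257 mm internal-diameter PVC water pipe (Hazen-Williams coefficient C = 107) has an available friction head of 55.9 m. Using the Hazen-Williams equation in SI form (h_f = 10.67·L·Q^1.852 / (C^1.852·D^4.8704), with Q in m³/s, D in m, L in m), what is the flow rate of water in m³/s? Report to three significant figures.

Rearranging: Q = [h_f·C^1.852·D^4.8704 / (10.67·L)]^(1/1.852)
Q = [55.9·107^1.852·0.257^4.8704 / (10.67·2430)]^0.540 = 0.1091 m³/s

Q ≈ 0.109 m³/s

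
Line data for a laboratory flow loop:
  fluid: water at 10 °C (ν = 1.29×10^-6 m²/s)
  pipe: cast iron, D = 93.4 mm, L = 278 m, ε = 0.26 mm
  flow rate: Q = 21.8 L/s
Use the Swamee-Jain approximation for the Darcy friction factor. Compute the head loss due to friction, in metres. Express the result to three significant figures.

V = 4Q/(πD²) = 4·0.0218/(π·0.0934²) = 3.182 m/s
Re = VD/ν = 3.182·0.0934/1.29×10^-6 = 2.30×10^5 → turbulent
ε/D = 0.26/93.4 = 0.00278
Swamee-Jain: f = 0.02641
h_f = f(L/D)V²/(2g) = 0.02641·(278/0.0934)·3.182²/(2·9.81) = 40.56 m

h_f ≈ 40.6 m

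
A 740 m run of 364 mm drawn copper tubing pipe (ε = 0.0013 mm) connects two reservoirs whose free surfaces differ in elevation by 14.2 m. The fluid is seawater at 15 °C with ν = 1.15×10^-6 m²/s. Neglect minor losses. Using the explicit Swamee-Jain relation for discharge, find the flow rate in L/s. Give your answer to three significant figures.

Q ≈ 358 L/s

Swamee-Jain (Type II): Q = -0.965·√(gD⁵h_f/L)·ln[ε/(3.7D) + √(3.17ν²L/(gD³h_f))]
√(gD⁵h_f/L) = √(9.81·0.364⁵·14.2/740) = 0.03468
ε/(3.7D) = 9.65×10^-7; √(3.17ν²L/(gD³h_f)) = 2.15×10^-5
Q = -0.965·0.03468·ln(2.245×10^-5) = 0.3583 m³/s
Check: V = 3.44 m/s, Re = 1.09×10^6, f = 0.01154, h_f = 14.2 m ≈ 14.2 m ✓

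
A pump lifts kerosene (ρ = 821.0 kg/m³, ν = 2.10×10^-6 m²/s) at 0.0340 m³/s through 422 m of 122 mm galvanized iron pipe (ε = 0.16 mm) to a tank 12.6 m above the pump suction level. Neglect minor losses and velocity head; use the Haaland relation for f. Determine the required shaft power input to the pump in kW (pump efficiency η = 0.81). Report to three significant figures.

V = 4Q/(πD²) = 2.909 m/s; Re = 1.69×10^5; ε/D = 0.00131; f = 0.02225
h_f = f(L/D)V²/2g = 33.19 m
Total head H = z + h_f = 12.6 + 33.19 = 45.79 m
P_hyd = ρgQH = 821.0·9.81·0.0340·45.79 = 12.54 kW
P_shaft = P_hyd/η = 12.54/0.81 = 15.48 kW

P_shaft ≈ 15.5 kW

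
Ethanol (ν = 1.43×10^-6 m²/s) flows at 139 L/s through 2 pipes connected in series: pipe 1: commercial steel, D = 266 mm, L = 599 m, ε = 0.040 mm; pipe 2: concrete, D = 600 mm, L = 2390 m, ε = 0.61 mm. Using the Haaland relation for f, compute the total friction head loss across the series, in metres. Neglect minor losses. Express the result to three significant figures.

Pipe 1: V = 2.501 m/s, Re = 4.65×10^5, ε/D = 1.50×10^-4, f = 0.01491, h_1 = f(L/D)V²/2g = 10.71 m
Pipe 2: V = 0.4916 m/s, Re = 2.06×10^5, ε/D = 0.00102, f = 0.02094, h_2 = f(L/D)V²/2g = 1.028 m
Series → Q common, losses add: H = Σh = 11.73 m

H ≈ 11.7 m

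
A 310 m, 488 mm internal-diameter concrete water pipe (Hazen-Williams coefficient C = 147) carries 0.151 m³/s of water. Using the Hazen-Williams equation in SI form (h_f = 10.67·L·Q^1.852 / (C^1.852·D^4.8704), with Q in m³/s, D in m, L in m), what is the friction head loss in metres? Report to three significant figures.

h_f = 10.67·310·0.151^1.852 / (147^1.852·0.488^4.8704) = 0.3182 m

h_f ≈ 0.318 m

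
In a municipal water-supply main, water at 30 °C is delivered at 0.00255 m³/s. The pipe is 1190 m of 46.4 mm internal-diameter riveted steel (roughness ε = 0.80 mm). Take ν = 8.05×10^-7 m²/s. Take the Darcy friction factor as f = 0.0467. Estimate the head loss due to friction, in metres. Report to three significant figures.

V = 4Q/(πD²) = 4·0.00255/(π·0.0464²) = 1.508 m/s
h_f = f(L/D)V²/(2g) = 0.04670·(1190/0.0464)·1.508²/(2·9.81) = 138.8 m

h_f ≈ 139 m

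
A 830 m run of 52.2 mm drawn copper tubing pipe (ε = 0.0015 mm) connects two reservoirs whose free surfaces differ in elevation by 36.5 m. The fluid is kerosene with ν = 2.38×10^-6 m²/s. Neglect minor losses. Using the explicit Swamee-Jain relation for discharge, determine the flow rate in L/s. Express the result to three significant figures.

Swamee-Jain (Type II): Q = -0.965·√(gD⁵h_f/L)·ln[ε/(3.7D) + √(3.17ν²L/(gD³h_f))]
√(gD⁵h_f/L) = √(9.81·0.0522⁵·36.5/830) = 4.089×10^-4
ε/(3.7D) = 7.77×10^-6; √(3.17ν²L/(gD³h_f)) = 5.41×10^-4
Q = -0.965·4.089×10^-4·ln(5.487×10^-4) = 0.002963 m³/s
Check: V = 1.38 m/s, Re = 3.04×10^4, f = 0.02340, h_f = 36.3 m ≈ 36.5 m ✓

Q ≈ 2.96 L/s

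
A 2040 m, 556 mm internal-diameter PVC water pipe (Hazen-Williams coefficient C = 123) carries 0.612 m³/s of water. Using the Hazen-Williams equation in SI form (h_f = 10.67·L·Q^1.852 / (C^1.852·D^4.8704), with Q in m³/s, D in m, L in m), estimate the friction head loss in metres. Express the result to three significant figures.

h_f = 10.67·2040·0.612^1.852 / (123^1.852·0.556^4.8704) = 20.60 m

h_f ≈ 20.6 m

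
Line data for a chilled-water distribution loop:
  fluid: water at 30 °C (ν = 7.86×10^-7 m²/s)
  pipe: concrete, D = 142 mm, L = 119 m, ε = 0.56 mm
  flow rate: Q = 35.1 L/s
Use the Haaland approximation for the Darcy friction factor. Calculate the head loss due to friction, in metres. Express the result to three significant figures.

V = 4Q/(πD²) = 4·0.0351/(π·0.142²) = 2.216 m/s
Re = VD/ν = 2.216·0.142/7.86×10^-7 = 4.00×10^5 → turbulent
ε/D = 0.56/142 = 0.00394
Haaland: f = 0.02861
h_f = f(L/D)V²/(2g) = 0.02861·(119/0.142)·2.216²/(2·9.81) = 6.002 m

h_f ≈ 6.00 m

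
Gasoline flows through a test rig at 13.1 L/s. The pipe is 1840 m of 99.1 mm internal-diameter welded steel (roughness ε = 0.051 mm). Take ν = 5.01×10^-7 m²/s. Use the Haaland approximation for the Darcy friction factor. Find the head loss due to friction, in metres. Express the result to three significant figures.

h_f ≈ 49.2 m

V = 4Q/(πD²) = 4·0.0131/(π·0.0991²) = 1.698 m/s
Re = VD/ν = 1.698·0.0991/5.01×10^-7 = 3.36×10^5 → turbulent
ε/D = 0.051/99.1 = 5.15×10^-4
Haaland: f = 0.01803
h_f = f(L/D)V²/(2g) = 0.01803·(1840/0.0991)·1.698²/(2·9.81) = 49.22 m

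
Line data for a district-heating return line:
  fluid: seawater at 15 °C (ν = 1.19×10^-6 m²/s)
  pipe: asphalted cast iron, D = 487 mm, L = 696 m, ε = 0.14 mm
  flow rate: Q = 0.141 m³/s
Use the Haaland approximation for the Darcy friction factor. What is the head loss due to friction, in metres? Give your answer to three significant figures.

h_f ≈ 0.696 m

V = 4Q/(πD²) = 4·0.141/(π·0.487²) = 0.7570 m/s
Re = VD/ν = 0.7570·0.487/1.19×10^-6 = 3.10×10^5 → turbulent
ε/D = 0.14/487 = 2.87×10^-4
Haaland: f = 0.01666
h_f = f(L/D)V²/(2g) = 0.01666·(696/0.487)·0.7570²/(2·9.81) = 0.6955 m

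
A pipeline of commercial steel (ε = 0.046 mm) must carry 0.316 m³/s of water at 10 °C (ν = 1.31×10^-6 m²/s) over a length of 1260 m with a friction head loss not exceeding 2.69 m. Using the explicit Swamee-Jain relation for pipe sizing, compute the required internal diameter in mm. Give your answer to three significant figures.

Swamee-Jain (Type III): D = 0.66·[ε^1.25·(LQ²/(gh_f))^4.75 + ν·Q^9.4·(L/(gh_f))^5.2]^0.04
LQ²/(gh_f) = 4.768; L/(gh_f) = 47.75
Term 1 = ε^1.25·(…)^4.75 = 0.00632; Term 2 = ν·Q^9.4·(…)^5.2 = 0.0140
D = 0.66·(0.00632 + 0.0140)^0.04 = 0.5647 m = 565 mm
Check: V = 1.26 m/s, Re = 5.44×10^5, f = 0.01410, h_f = 2.55 m ≈ 2.69 m ✓

D ≈ 565 mm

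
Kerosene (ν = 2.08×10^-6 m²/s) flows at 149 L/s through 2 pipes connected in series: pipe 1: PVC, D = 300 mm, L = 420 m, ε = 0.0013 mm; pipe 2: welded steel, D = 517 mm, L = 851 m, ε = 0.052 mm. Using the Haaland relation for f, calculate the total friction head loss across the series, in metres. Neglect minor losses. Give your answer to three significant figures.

H ≈ 5.25 m

Pipe 1: V = 2.108 m/s, Re = 3.04×10^5, ε/D = 4.33×10^-6, f = 0.01434, h_1 = f(L/D)V²/2g = 4.547 m
Pipe 2: V = 0.7098 m/s, Re = 1.76×10^5, ε/D = 1.01×10^-4, f = 0.01652, h_2 = f(L/D)V²/2g = 0.6984 m
Series → Q common, losses add: H = Σh = 5.245 m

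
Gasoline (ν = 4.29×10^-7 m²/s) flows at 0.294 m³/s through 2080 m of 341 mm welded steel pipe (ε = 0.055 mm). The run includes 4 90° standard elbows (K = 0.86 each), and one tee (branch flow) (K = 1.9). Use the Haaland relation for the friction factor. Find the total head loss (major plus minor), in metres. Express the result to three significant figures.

V = 4Q/(πD²) = 3.219 m/s; V²/2g = 0.5282 m
Re = 2.56×10^6, ε/D = 1.61×10^-4 → f = 0.01359 (Haaland)
Major: h_f = f(L/D)·V²/2g = 0.01359·6100·0.5282 = 43.78 m
Minor: ΣK = 5.34; h_m = ΣK·V²/2g = 2.821 m
Total H_L = 43.78 + 2.821 = 46.60 m

H_L ≈ 46.6 m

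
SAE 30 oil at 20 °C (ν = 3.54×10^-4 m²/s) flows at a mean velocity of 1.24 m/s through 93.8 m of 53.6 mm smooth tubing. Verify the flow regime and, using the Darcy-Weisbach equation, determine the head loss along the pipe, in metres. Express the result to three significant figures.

Re = VD/ν = 1.24·0.05360/3.54×10^-4 = 188 → laminar (Re < 2300)
f = 64/Re = 0.3409
h_f = f(L/D)V²/(2g) = 0.3409·(93.8/0.05360)·1.24²/(2·9.81) = 46.75 m

h_f ≈ 46.7 m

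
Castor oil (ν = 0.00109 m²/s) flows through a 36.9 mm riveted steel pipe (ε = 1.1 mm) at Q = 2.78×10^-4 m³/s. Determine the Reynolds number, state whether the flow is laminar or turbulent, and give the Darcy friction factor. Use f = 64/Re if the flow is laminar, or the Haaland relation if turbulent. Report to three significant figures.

V = 4Q/(πD²) = 0.2600 m/s
Re = VD/ν = 0.2600·0.0369/0.00109 = 8.80
Re < 2300 → laminar → f = 64/Re = 7.272

Re ≈ 8.80; laminar; f = 64/Re ≈ 7.27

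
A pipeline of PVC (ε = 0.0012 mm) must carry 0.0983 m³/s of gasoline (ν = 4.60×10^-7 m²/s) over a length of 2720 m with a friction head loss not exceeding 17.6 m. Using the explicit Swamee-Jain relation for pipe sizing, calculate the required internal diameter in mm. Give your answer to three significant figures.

D ≈ 273 mm

Swamee-Jain (Type III): D = 0.66·[ε^1.25·(LQ²/(gh_f))^4.75 + ν·Q^9.4·(L/(gh_f))^5.2]^0.04
LQ²/(gh_f) = 0.1522; L/(gh_f) = 15.75
Term 1 = ε^1.25·(…)^4.75 = 5.20×10^-12; Term 2 = ν·Q^9.4·(…)^5.2 = 2.63×10^-10
D = 0.66·(5.20×10^-12 + 2.63×10^-10)^0.04 = 0.2733 m = 273 mm
Check: V = 1.68 m/s, Re = 9.96×10^5, f = 0.01173, h_f = 16.7 m ≈ 17.6 m ✓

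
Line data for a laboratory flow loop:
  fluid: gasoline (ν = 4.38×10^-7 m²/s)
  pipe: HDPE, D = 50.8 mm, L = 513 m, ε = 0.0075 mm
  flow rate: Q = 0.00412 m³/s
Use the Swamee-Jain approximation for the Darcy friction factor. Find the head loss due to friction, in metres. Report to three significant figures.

h_f ≈ 34.8 m

V = 4Q/(πD²) = 4·0.00412/(π·0.0508²) = 2.033 m/s
Re = VD/ν = 2.033·0.0508/4.38×10^-7 = 2.36×10^5 → turbulent
ε/D = 0.0075/50.8 = 1.48×10^-4
Swamee-Jain: f = 0.01638
h_f = f(L/D)V²/(2g) = 0.01638·(513/0.0508)·2.033²/(2·9.81) = 34.83 m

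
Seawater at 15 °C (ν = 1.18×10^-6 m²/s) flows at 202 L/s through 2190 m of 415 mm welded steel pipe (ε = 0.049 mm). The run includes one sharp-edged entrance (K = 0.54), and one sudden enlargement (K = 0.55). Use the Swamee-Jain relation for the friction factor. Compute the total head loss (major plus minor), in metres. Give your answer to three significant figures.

V = 4Q/(πD²) = 1.493 m/s; V²/2g = 0.1137 m
Re = 5.25×10^5, ε/D = 1.18×10^-4 → f = 0.01460 (Swamee-Jain)
Major: h_f = f(L/D)·V²/2g = 0.01460·5277·0.1137 = 8.756 m
Minor: ΣK = 1.09; h_m = ΣK·V²/2g = 0.1239 m
Total H_L = 8.756 + 0.1239 = 8.880 m

H_L ≈ 8.88 m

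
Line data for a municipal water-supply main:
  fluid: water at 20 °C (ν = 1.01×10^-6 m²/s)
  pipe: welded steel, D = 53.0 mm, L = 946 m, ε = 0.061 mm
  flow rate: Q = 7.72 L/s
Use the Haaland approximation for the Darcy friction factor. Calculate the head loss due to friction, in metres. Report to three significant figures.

V = 4Q/(πD²) = 4·0.00772/(π·0.0530²) = 3.499 m/s
Re = VD/ν = 3.499·0.0530/1.01×10^-6 = 1.84×10^5 → turbulent
ε/D = 0.061/53.0 = 0.00115
Haaland: f = 0.02159
h_f = f(L/D)V²/(2g) = 0.02159·(946/0.0530)·3.499²/(2·9.81) = 240.5 m

h_f ≈ 240 m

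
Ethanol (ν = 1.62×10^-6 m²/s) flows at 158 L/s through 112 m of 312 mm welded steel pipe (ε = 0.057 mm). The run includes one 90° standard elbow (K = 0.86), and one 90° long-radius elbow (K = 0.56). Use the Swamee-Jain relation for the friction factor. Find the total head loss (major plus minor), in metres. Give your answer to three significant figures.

H_L ≈ 1.53 m

V = 4Q/(πD²) = 2.067 m/s; V²/2g = 0.2177 m
Re = 3.98×10^5, ε/D = 1.83×10^-4 → f = 0.01568 (Swamee-Jain)
Major: h_f = f(L/D)·V²/2g = 0.01568·359.0·0.2177 = 1.226 m
Minor: ΣK = 1.42; h_m = ΣK·V²/2g = 0.3091 m
Total H_L = 1.226 + 0.3091 = 1.535 m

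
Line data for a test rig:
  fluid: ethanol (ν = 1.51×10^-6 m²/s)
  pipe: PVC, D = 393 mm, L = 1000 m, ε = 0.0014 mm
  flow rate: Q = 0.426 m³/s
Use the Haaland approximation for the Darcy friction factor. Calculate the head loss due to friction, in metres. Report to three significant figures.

h_f ≈ 18.9 m

V = 4Q/(πD²) = 4·0.426/(π·0.393²) = 3.512 m/s
Re = VD/ν = 3.512·0.393/1.51×10^-6 = 9.14×10^5 → turbulent
ε/D = 0.0014/393 = 3.56×10^-6
Haaland: f = 0.01182
h_f = f(L/D)V²/(2g) = 0.01182·(1000/0.393)·3.512²/(2·9.81) = 18.90 m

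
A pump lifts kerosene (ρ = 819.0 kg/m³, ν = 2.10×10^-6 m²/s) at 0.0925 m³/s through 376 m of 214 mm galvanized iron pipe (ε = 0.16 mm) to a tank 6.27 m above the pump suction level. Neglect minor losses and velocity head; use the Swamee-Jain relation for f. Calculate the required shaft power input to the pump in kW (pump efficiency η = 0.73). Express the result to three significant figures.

P_shaft ≈ 18.3 kW

V = 4Q/(πD²) = 2.572 m/s; Re = 2.62×10^5; ε/D = 7.48×10^-4; f = 0.01978
h_f = f(L/D)V²/2g = 11.71 m
Total head H = z + h_f = 6.27 + 11.71 = 17.98 m
P_hyd = ρgQH = 819.0·9.81·0.0925·17.98 = 13.36 kW
P_shaft = P_hyd/η = 13.36/0.73 = 18.31 kW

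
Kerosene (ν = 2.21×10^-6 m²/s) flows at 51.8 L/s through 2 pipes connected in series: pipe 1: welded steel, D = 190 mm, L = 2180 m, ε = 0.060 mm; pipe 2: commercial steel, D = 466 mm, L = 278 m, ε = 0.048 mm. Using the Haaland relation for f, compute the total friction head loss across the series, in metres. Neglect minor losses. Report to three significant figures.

H ≈ 35.4 m

Pipe 1: V = 1.827 m/s, Re = 1.57×10^5, ε/D = 3.16×10^-4, f = 0.01811, h_1 = f(L/D)V²/2g = 35.35 m
Pipe 2: V = 0.3037 m/s, Re = 6.40×10^4, ε/D = 1.03×10^-4, f = 0.01995, h_2 = f(L/D)V²/2g = 0.05595 m
Series → Q common, losses add: H = Σh = 35.40 m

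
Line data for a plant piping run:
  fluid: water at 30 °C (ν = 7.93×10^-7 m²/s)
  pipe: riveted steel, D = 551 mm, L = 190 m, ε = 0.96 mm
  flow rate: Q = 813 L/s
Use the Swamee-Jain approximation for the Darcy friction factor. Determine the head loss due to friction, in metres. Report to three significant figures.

V = 4Q/(πD²) = 4·0.813/(π·0.551²) = 3.410 m/s
Re = VD/ν = 3.410·0.551/7.93×10^-7 = 2.37×10^6 → turbulent
ε/D = 0.96/551 = 0.00174
Swamee-Jain: f = 0.02272
h_f = f(L/D)V²/(2g) = 0.02272·(190/0.551)·3.410²/(2·9.81) = 4.641 m

h_f ≈ 4.64 m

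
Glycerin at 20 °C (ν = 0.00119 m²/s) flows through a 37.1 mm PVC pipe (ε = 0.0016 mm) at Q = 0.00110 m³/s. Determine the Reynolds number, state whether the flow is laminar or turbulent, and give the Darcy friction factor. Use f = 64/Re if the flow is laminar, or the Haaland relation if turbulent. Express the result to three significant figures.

V = 4Q/(πD²) = 1.018 m/s
Re = VD/ν = 1.018·0.0371/0.00119 = 31.7
Re < 2300 → laminar → f = 64/Re = 2.017

Re ≈ 31.7; laminar; f = 64/Re ≈ 2.02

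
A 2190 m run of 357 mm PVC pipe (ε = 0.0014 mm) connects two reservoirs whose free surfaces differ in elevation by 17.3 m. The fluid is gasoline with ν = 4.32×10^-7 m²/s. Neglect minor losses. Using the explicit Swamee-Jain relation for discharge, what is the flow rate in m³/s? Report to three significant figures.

Q ≈ 0.229 m³/s

Swamee-Jain (Type II): Q = -0.965·√(gD⁵h_f/L)·ln[ε/(3.7D) + √(3.17ν²L/(gD³h_f))]
√(gD⁵h_f/L) = √(9.81·0.357⁵·17.3/2190) = 0.02120
ε/(3.7D) = 1.06×10^-6; √(3.17ν²L/(gD³h_f)) = 1.30×10^-5
Q = -0.965·0.02120·ln(1.401×10^-5) = 0.2286 m³/s
Check: V = 2.28 m/s, Re = 1.89×10^6, f = 0.01061, h_f = 17.3 m ≈ 17.3 m ✓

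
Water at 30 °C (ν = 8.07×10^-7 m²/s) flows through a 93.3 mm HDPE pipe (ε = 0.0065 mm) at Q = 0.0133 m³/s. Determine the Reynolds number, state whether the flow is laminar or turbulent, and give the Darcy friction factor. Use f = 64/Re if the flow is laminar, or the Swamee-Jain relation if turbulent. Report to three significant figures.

Re ≈ 2.25×10^5; turbulent; f ≈ 0.0158

V = 4Q/(πD²) = 1.945 m/s
Re = VD/ν = 1.945·0.0933/8.07×10^-7 = 2.25×10^5
Re > 4000 → turbulent; ε/D = 6.97×10^-5
Swamee-Jain: f = 0.01584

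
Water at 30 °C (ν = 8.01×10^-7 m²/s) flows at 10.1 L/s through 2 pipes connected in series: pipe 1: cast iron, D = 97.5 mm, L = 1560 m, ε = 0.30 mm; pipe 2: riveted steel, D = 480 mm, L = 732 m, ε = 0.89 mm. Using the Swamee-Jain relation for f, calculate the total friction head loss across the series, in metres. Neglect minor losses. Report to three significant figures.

H ≈ 40.8 m

Pipe 1: V = 1.353 m/s, Re = 1.65×10^5, ε/D = 0.00308, f = 0.02735, h_1 = f(L/D)V²/2g = 40.81 m
Pipe 2: V = 0.05581 m/s, Re = 3.34×10^4, ε/D = 0.00185, f = 0.02768, h_2 = f(L/D)V²/2g = 0.006702 m
Series → Q common, losses add: H = Σh = 40.82 m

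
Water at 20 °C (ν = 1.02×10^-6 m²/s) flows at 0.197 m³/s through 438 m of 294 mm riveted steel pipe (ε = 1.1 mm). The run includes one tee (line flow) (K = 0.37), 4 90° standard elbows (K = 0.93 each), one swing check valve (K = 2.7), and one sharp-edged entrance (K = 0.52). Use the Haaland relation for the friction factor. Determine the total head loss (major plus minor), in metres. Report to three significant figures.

V = 4Q/(πD²) = 2.902 m/s; V²/2g = 0.4292 m
Re = 8.36×10^5, ε/D = 0.00374 → f = 0.02805 (Haaland)
Major: h_f = f(L/D)·V²/2g = 0.02805·1490·0.4292 = 17.94 m
Minor: ΣK = 7.31; h_m = ΣK·V²/2g = 3.137 m
Total H_L = 17.94 + 3.137 = 21.07 m

H_L ≈ 21.1 m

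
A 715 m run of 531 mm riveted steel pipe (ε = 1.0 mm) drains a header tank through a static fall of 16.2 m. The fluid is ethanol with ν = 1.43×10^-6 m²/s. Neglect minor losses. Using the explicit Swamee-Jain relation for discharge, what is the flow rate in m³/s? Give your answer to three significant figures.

Q ≈ 0.706 m³/s

Swamee-Jain (Type II): Q = -0.965·√(gD⁵h_f/L)·ln[ε/(3.7D) + √(3.17ν²L/(gD³h_f))]
√(gD⁵h_f/L) = √(9.81·0.531⁵·16.2/715) = 0.09687
ε/(3.7D) = 5.09×10^-4; √(3.17ν²L/(gD³h_f)) = 1.40×10^-5
Q = -0.965·0.09687·ln(5.229×10^-4) = 0.7063 m³/s
Check: V = 3.19 m/s, Re = 1.18×10^6, f = 0.02328, h_f = 16.3 m ≈ 16.2 m ✓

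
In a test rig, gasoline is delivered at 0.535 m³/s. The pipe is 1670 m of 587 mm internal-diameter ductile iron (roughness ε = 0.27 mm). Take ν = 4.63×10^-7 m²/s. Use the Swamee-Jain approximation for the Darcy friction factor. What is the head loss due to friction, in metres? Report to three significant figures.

V = 4Q/(πD²) = 4·0.535/(π·0.587²) = 1.977 m/s
Re = VD/ν = 1.977·0.587/4.63×10^-7 = 2.51×10^6 → turbulent
ε/D = 0.27/587 = 4.60×10^-4
Swamee-Jain: f = 0.01668
h_f = f(L/D)V²/(2g) = 0.01668·(1670/0.587)·1.977²/(2·9.81) = 9.450 m

h_f ≈ 9.45 m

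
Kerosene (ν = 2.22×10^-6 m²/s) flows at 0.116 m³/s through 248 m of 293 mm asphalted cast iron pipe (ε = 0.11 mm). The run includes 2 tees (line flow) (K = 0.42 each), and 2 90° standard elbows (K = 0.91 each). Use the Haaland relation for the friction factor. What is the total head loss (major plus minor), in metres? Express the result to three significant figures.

V = 4Q/(πD²) = 1.720 m/s; V²/2g = 0.1509 m
Re = 2.27×10^5, ε/D = 3.75×10^-4 → f = 0.01773 (Haaland)
Major: h_f = f(L/D)·V²/2g = 0.01773·846.4·0.1509 = 2.264 m
Minor: ΣK = 2.66; h_m = ΣK·V²/2g = 0.4013 m
Total H_L = 2.264 + 0.4013 = 2.665 m

H_L ≈ 2.67 m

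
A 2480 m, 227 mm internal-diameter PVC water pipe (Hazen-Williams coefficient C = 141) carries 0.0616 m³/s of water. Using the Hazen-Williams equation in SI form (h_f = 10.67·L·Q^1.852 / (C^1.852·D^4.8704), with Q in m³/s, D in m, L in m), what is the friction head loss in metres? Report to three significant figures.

h_f ≈ 21.7 m

h_f = 10.67·2480·0.0616^1.852 / (141^1.852·0.227^4.8704) = 21.73 m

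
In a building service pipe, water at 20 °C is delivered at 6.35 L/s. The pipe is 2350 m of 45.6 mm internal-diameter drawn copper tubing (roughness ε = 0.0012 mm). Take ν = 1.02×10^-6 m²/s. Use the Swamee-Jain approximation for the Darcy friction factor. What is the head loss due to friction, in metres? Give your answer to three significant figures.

h_f ≈ 643 m

V = 4Q/(πD²) = 4·0.00635/(π·0.0456²) = 3.888 m/s
Re = VD/ν = 3.888·0.0456/1.02×10^-6 = 1.74×10^5 → turbulent
ε/D = 0.0012/45.6 = 2.63×10^-5
Swamee-Jain: f = 0.01619
h_f = f(L/D)V²/(2g) = 0.01619·(2350/0.0456)·3.888²/(2·9.81) = 642.8 m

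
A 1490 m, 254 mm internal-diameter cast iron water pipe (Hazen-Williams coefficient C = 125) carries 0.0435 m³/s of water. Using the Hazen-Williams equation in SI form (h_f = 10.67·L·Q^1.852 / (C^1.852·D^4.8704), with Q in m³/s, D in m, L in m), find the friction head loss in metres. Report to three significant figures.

h_f ≈ 4.96 m

h_f = 10.67·1490·0.0435^1.852 / (125^1.852·0.254^4.8704) = 4.955 m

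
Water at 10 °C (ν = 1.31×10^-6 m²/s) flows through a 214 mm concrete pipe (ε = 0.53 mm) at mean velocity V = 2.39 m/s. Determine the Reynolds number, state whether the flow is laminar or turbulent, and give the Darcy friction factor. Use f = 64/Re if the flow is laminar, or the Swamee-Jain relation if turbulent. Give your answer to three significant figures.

Re = VD/ν = 2.390·0.214/1.31×10^-6 = 3.90×10^5
Re > 4000 → turbulent; ε/D = 0.00248
Swamee-Jain: f = 0.02534

Re ≈ 3.90×10^5; turbulent; f ≈ 0.0253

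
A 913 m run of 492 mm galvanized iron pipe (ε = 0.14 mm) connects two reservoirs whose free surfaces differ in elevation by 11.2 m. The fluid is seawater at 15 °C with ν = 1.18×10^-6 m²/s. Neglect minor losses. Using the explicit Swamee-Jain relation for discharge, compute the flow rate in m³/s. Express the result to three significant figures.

Q ≈ 0.527 m³/s

Swamee-Jain (Type II): Q = -0.965·√(gD⁵h_f/L)·ln[ε/(3.7D) + √(3.17ν²L/(gD³h_f))]
√(gD⁵h_f/L) = √(9.81·0.492⁵·11.2/913) = 0.05890
ε/(3.7D) = 7.69×10^-5; √(3.17ν²L/(gD³h_f)) = 1.75×10^-5
Q = -0.965·0.05890·ln(9.446×10^-5) = 0.5268 m³/s
Check: V = 2.77 m/s, Re = 1.16×10^6, f = 0.01552, h_f = 11.3 m ≈ 11.2 m ✓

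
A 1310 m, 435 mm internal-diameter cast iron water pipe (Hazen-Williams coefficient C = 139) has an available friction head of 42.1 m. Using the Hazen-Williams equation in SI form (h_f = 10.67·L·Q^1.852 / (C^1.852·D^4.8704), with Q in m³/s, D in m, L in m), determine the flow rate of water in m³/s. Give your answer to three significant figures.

Q ≈ 0.678 m³/s

Rearranging: Q = [h_f·C^1.852·D^4.8704 / (10.67·L)]^(1/1.852)
Q = [42.1·139^1.852·0.435^4.8704 / (10.67·1310)]^0.540 = 0.6776 m³/s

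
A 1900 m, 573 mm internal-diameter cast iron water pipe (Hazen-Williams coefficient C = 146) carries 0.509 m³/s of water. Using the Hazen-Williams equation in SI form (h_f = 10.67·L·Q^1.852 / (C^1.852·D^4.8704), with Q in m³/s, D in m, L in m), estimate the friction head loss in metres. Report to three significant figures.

h_f ≈ 8.58 m

h_f = 10.67·1900·0.509^1.852 / (146^1.852·0.573^4.8704) = 8.576 m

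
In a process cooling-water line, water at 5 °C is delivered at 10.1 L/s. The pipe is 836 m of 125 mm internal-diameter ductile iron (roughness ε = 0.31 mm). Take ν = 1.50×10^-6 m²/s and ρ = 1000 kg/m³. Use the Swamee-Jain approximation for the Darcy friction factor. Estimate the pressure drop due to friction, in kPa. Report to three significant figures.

Δp ≈ 61.5 kPa

V = 4Q/(πD²) = 4·0.0101/(π·0.125²) = 0.8230 m/s
Re = VD/ν = 0.8230·0.125/1.50×10^-6 = 6.86×10^4 → turbulent
ε/D = 0.31/125 = 0.00248
Swamee-Jain: f = 0.02716
h_f = f(L/D)V²/(2g) = 0.02716·(836/0.125)·0.8230²/(2·9.81) = 6.272 m
Δp = ρg·h_f = 1000·9.81·6.272 = 61.53 kPa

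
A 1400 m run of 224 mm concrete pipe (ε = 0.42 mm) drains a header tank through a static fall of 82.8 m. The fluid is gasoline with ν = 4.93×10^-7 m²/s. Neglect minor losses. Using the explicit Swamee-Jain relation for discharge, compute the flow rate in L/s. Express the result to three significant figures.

Swamee-Jain (Type II): Q = -0.965·√(gD⁵h_f/L)·ln[ε/(3.7D) + √(3.17ν²L/(gD³h_f))]
√(gD⁵h_f/L) = √(9.81·0.224⁵·82.8/1400) = 0.01809
ε/(3.7D) = 5.07×10^-4; √(3.17ν²L/(gD³h_f)) = 1.09×10^-5
Q = -0.965·0.01809·ln(5.176×10^-4) = 0.1321 m³/s
Check: V = 3.35 m/s, Re = 1.52×10^6, f = 0.02321, h_f = 83.0 m ≈ 82.8 m ✓

Q ≈ 132 L/s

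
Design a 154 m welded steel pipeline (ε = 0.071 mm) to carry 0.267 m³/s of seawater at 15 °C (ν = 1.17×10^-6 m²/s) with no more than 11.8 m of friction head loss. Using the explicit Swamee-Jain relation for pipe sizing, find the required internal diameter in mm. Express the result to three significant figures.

Swamee-Jain (Type III): D = 0.66·[ε^1.25·(LQ²/(gh_f))^4.75 + ν·Q^9.4·(L/(gh_f))^5.2]^0.04
LQ²/(gh_f) = 0.09484; L/(gh_f) = 1.330
Term 1 = ε^1.25·(…)^4.75 = 9.01×10^-11; Term 2 = ν·Q^9.4·(…)^5.2 = 2.10×10^-11
D = 0.66·(9.01×10^-11 + 2.10×10^-11)^0.04 = 0.2639 m = 264 mm
Check: V = 4.88 m/s, Re = 1.10×10^6, f = 0.01541, h_f = 10.9 m ≈ 11.8 m ✓

D ≈ 264 mm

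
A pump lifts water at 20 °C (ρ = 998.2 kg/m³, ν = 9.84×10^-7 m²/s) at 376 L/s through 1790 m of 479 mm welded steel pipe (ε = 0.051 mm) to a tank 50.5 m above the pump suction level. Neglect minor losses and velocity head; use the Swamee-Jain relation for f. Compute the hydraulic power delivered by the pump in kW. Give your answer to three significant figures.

V = 4Q/(πD²) = 2.087 m/s; Re = 1.02×10^6; ε/D = 1.06×10^-4; f = 0.01359
h_f = f(L/D)V²/2g = 11.27 m
Total head H = z + h_f = 50.5 + 11.27 = 61.77 m
P_hyd = ρgQH = 998.2·9.81·0.376·61.77 = 227.4 kW

P_hyd ≈ 227 kW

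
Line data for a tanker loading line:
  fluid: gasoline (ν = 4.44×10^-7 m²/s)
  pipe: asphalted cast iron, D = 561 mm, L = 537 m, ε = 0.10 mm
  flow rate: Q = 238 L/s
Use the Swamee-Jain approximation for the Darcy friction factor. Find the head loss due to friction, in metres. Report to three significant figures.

V = 4Q/(πD²) = 4·0.238/(π·0.561²) = 0.9629 m/s
Re = VD/ν = 0.9629·0.561/4.44×10^-7 = 1.22×10^6 → turbulent
ε/D = 0.10/561 = 1.78×10^-4
Swamee-Jain: f = 0.01436
h_f = f(L/D)V²/(2g) = 0.01436·(537/0.561)·0.9629²/(2·9.81) = 0.6497 m

h_f ≈ 0.650 m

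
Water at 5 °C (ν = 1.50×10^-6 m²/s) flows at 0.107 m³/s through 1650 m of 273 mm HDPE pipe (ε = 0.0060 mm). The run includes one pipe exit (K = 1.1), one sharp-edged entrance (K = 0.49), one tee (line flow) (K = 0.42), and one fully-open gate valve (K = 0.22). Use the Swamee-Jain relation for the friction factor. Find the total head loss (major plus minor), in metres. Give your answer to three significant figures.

H_L ≈ 15.2 m

V = 4Q/(πD²) = 1.828 m/s; V²/2g = 0.1703 m
Re = 3.33×10^5, ε/D = 2.20×10^-5 → f = 0.01437 (Swamee-Jain)
Major: h_f = f(L/D)·V²/2g = 0.01437·6044·0.1703 = 14.79 m
Minor: ΣK = 2.23; h_m = ΣK·V²/2g = 0.3798 m
Total H_L = 14.79 + 0.3798 = 15.17 m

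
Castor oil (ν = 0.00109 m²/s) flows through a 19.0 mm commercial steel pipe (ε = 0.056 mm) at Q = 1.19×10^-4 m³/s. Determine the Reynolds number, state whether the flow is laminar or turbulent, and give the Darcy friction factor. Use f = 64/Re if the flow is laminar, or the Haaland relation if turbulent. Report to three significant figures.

V = 4Q/(πD²) = 0.4197 m/s
Re = VD/ν = 0.4197·0.0190/0.00109 = 7.32
Re < 2300 → laminar → f = 64/Re = 8.748

Re ≈ 7.32; laminar; f = 64/Re ≈ 8.75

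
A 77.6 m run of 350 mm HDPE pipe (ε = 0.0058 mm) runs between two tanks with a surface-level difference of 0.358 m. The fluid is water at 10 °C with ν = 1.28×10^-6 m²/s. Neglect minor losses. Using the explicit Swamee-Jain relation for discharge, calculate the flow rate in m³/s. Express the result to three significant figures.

Swamee-Jain (Type II): Q = -0.965·√(gD⁵h_f/L)·ln[ε/(3.7D) + √(3.17ν²L/(gD³h_f))]
√(gD⁵h_f/L) = √(9.81·0.350⁵·0.358/77.6) = 0.01542
ε/(3.7D) = 4.48×10^-6; √(3.17ν²L/(gD³h_f)) = 5.17×10^-5
Q = -0.965·0.01542·ln(5.621×10^-5) = 0.1456 m³/s
Check: V = 1.51 m/s, Re = 4.14×10^5, f = 0.01378, h_f = 0.357 m ≈ 0.358 m ✓

Q ≈ 0.146 m³/s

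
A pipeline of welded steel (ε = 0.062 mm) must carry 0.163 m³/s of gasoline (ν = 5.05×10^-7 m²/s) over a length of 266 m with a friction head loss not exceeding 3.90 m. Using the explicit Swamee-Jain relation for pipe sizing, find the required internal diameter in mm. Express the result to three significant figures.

D ≈ 298 mm

Swamee-Jain (Type III): D = 0.66·[ε^1.25·(LQ²/(gh_f))^4.75 + ν·Q^9.4·(L/(gh_f))^5.2]^0.04
LQ²/(gh_f) = 0.1847; L/(gh_f) = 6.953
Term 1 = ε^1.25·(…)^4.75 = 1.80×10^-9; Term 2 = ν·Q^9.4·(…)^5.2 = 4.75×10^-10
D = 0.66·(1.80×10^-9 + 4.75×10^-10)^0.04 = 0.2978 m = 298 mm
Check: V = 2.34 m/s, Re = 1.38×10^6, f = 0.01463, h_f = 3.65 m ≈ 3.90 m ✓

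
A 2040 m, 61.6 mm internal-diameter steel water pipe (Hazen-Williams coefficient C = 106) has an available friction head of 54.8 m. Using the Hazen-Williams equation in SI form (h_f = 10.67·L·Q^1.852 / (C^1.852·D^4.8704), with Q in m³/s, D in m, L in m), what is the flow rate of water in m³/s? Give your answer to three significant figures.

Rearranging: Q = [h_f·C^1.852·D^4.8704 / (10.67·L)]^(1/1.852)
Q = [54.8·106^1.852·0.0616^4.8704 / (10.67·2040)]^0.540 = 0.002747 m³/s

Q ≈ 0.00275 m³/s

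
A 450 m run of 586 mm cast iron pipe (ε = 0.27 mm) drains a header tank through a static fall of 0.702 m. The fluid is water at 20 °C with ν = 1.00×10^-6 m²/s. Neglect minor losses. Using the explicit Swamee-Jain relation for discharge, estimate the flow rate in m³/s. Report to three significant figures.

Swamee-Jain (Type II): Q = -0.965·√(gD⁵h_f/L)·ln[ε/(3.7D) + √(3.17ν²L/(gD³h_f))]
√(gD⁵h_f/L) = √(9.81·0.586⁵·0.702/450) = 0.03252
ε/(3.7D) = 1.25×10^-4; √(3.17ν²L/(gD³h_f)) = 3.21×10^-5
Q = -0.965·0.03252·ln(1.566×10^-4) = 0.2750 m³/s
Check: V = 1.02 m/s, Re = 5.97×10^5, f = 0.01737, h_f = 0.707 m ≈ 0.702 m ✓

Q ≈ 0.275 m³/s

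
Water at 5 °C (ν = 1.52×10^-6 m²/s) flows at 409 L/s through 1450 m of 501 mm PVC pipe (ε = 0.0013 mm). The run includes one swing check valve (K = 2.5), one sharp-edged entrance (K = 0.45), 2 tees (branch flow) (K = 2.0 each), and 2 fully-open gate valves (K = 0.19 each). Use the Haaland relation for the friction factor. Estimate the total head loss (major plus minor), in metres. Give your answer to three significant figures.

H_L ≈ 9.48 m

V = 4Q/(πD²) = 2.075 m/s; V²/2g = 0.2194 m
Re = 6.84×10^5, ε/D = 2.59×10^-6 → f = 0.01240 (Haaland)
Major: h_f = f(L/D)·V²/2g = 0.01240·2894·0.2194 = 7.871 m
Minor: ΣK = 7.33; h_m = ΣK·V²/2g = 1.608 m
Total H_L = 7.871 + 1.608 = 9.479 m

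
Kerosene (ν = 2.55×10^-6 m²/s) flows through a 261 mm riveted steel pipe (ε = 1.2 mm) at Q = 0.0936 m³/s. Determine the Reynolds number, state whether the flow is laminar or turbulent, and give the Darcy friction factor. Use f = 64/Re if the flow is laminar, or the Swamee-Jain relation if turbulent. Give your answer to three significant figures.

Re ≈ 1.79×10^5; turbulent; f ≈ 0.0304

V = 4Q/(πD²) = 1.749 m/s
Re = VD/ν = 1.749·0.261/2.55×10^-6 = 1.79×10^5
Re > 4000 → turbulent; ε/D = 0.00460
Swamee-Jain: f = 0.03036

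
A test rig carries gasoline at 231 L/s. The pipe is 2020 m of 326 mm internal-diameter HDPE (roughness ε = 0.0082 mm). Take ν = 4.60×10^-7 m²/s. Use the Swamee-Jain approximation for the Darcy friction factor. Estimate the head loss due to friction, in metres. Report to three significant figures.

h_f ≈ 27.2 m

V = 4Q/(πD²) = 4·0.231/(π·0.326²) = 2.767 m/s
Re = VD/ν = 2.767·0.326/4.60×10^-7 = 1.96×10^6 → turbulent
ε/D = 0.0082/326 = 2.52×10^-5
Swamee-Jain: f = 0.01124
h_f = f(L/D)V²/(2g) = 0.01124·(2020/0.326)·2.767²/(2·9.81) = 27.20 m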